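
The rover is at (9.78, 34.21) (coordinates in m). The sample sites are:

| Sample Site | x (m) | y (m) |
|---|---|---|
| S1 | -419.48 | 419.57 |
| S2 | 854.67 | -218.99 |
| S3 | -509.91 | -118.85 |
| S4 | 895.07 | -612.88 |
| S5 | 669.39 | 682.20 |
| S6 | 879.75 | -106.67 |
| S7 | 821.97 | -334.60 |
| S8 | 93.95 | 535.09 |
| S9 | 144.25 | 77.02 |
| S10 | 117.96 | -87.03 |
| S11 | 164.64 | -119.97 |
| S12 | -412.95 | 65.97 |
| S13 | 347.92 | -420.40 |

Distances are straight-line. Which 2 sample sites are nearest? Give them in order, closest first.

Distances from (9.78, 34.21):
S1: 576.86 m
S2: 882.01 m
S3: 541.76 m
S4: 1096.57 m
S5: 924.65 m
S6: 881.30 m
S7: 892.01 m
S8: 507.90 m
S9: 141.12 m
S10: 162.49 m
S11: 218.52 m
S12: 423.92 m
S13: 566.58 m
Sorted: S9 (141.12 m) < S10 (162.49 m) < S11 (218.52 m) < S12 (423.92 m) < …

S9, S10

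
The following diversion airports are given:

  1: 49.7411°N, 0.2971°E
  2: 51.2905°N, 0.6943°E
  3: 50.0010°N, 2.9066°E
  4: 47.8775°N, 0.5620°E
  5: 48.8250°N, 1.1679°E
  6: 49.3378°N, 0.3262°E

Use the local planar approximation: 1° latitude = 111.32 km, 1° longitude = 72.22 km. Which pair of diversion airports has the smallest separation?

1 and 6

Pairwise distances:
1–2: √((1.5494·111.32)² + (0.3972·72.22)²) = √(29749.077192 + 822.874204) = 174.8484 km
1–3: √((0.2599·111.32)² + (2.6095·72.22)²) = √(837.064559 + 35516.451686) = 190.6660 km
1–4: √((-1.8636·111.32)² + (0.2649·72.22)²) = √(43037.972020 + 365.998145) = 208.3362 km
1–5: √((-0.9161·111.32)² + (0.8708·72.22)²) = √(10399.971798 + 3955.048458) = 119.8124 km
1–6: √((-0.4033·111.32)² + (0.0291·72.22)²) = √(2015.592990 + 4.416731) = 44.9445 km
2–3: √((-1.2895·111.32)² + (2.2123·72.22)²) = √(20605.781402 + 25527.189765) = 214.7859 km
2–4: √((-3.4130·111.32)² + (-0.1323·72.22)²) = √(144350.725804 + 91.292407) = 380.0553 km
2–5: √((-2.4655·111.32)² + (0.4736·72.22)²) = √(75327.995183 + 1169.872024) = 276.5825 km
2–6: √((-1.9527·111.32)² + (-0.3681·72.22)²) = √(47251.701074 + 706.718733) = 218.9941 km
3–4: √((-2.1235·111.32)² + (-2.3446·72.22)²) = √(55879.296000 + 28671.636993) = 290.7764 km
3–5: √((-1.1760·111.32)² + (-1.7387·72.22)²) = √(17138.035528 + 15767.552163) = 181.3990 km
3–6: √((-0.6632·111.32)² + (-2.5804·72.22)²) = √(5450.488534 + 34728.740620) = 200.4476 km
4–5: √((0.9475·111.32)² + (0.6059·72.22)²) = √(11125.123290 + 1914.771141) = 114.1924 km
4–6: √((1.4603·111.32)² + (-0.2358·72.22)²) = √(26425.947372 + 290.003053) = 163.4501 km
5–6: √((0.5128·111.32)² + (-0.8417·72.22)²) = √(3258.685351 + 3695.129153) = 83.3895 km
Closest pair: 1–6 at 44.9445 km.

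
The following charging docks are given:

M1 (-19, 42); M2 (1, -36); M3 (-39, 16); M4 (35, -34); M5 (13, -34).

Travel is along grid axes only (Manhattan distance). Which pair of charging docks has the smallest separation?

Pairwise distances:
M1–M2: 98
M1–M3: 46
M1–M4: 130
M1–M5: 108
M2–M3: 92
M2–M4: 36
M2–M5: 14
M3–M4: 124
M3–M5: 102
M4–M5: 22
Closest pair: M2–M5 at 14.

M2 and M5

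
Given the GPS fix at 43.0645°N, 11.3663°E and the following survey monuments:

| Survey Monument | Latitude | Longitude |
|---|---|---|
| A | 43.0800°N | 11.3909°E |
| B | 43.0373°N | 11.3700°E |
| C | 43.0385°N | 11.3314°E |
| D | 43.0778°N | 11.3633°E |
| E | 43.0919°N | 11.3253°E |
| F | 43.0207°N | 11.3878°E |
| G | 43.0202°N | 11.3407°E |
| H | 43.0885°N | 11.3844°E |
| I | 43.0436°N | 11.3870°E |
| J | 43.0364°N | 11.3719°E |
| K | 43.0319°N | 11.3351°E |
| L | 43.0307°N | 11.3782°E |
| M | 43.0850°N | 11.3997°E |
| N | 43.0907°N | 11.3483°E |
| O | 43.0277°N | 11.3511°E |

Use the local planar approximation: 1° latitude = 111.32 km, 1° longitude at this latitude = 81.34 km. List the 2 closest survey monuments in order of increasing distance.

Distances from 43.0645°N, 11.3663°E:
A: 2.6422 km
B: 3.0428 km
C: 4.0541 km
D: 1.5005 km
E: 4.5194 km
F: 5.1800 km
G: 5.3531 km
H: 3.0505 km
I: 2.8719 km
J: 3.1611 km
K: 4.4284 km
L: 3.8851 km
M: 3.5480 km
N: 3.2635 km
O: 4.2791 km
Sorted: D (1.5005 km) < A (2.6422 km) < I (2.8719 km) < B (3.0428 km) < …

D, A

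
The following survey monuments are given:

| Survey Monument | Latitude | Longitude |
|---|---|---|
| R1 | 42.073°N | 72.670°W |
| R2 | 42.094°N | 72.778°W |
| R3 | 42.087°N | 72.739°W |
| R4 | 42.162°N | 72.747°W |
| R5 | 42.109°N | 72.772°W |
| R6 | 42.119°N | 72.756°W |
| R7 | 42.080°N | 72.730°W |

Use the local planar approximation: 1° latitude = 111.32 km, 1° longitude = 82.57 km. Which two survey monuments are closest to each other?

Pairwise distances:
R1–R2: 9.219 km
R1–R3: 5.907 km
R1–R4: 11.772 km
R1–R5: 9.327 km
R1–R6: 8.755 km
R1–R7: 5.015 km
R2–R3: 3.313 km
R2–R4: 7.991 km
R2–R5: 1.742 km
R2–R6: 3.323 km
R2–R7: 4.259 km
R3–R4: 8.375 km
R3–R5: 3.664 km
R3–R6: 3.829 km
R3–R7: 1.077 km
R4–R5: 6.251 km
R4–R6: 4.844 km
R4–R7: 9.236 km
R5–R6: 1.728 km
R5–R7: 4.738 km
R6–R7: 4.843 km
Closest pair: R3–R7 at 1.077 km.

R3 and R7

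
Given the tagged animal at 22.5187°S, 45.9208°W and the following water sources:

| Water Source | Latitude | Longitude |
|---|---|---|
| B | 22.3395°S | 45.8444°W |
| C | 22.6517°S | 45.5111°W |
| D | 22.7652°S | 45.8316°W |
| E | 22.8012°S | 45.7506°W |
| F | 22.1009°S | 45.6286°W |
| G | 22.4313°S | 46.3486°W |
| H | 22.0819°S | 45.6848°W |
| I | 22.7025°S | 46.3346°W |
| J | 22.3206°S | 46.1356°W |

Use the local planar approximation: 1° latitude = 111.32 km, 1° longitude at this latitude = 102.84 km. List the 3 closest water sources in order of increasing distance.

Distances from 22.5187°S, 45.9208°W:
B: √((0.1792·111.32)² + (0.0764·102.84)²) = √(397.944408 + 61.732072) = 21.4401 km
C: √((-0.1330·111.32)² + (0.4097·102.84)²) = √(219.204607 + 1775.235867) = 44.6592 km
D: √((-0.2465·111.32)² + (0.0892·102.84)²) = √(752.974455 + 84.149947) = 28.9331 km
E: √((-0.2825·111.32)² + (0.1702·102.84)²) = √(988.970414 + 306.367891) = 35.9908 km
F: √((0.4178·111.32)² + (0.2922·102.84)²) = √(2163.133218 + 902.993365) = 55.3726 km
G: √((0.0874·111.32)² + (-0.4278·102.84)²) = √(94.660602 + 1935.555801) = 45.0579 km
H: √((0.4368·111.32)² + (0.2360·102.84)²) = √(2364.349391 + 589.044550) = 54.3451 km
I: √((-0.1838·111.32)² + (-0.4138·102.84)²) = √(418.636807 + 1810.944366) = 47.2184 km
J: √((0.1981·111.32)² + (-0.2148·102.84)²) = √(486.312403 + 487.969514) = 31.2135 km
Sorted: B (21.4401 km) < D (28.9331 km) < J (31.2135 km) < E (35.9908 km) < C (44.6592 km) < …

B, D, J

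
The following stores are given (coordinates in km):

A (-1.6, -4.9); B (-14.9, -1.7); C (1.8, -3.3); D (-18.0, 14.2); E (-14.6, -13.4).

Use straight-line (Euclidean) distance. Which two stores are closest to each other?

A and C

Pairwise distances:
A–B: √((-13.3)² + (3.2)²) = √(176.890 + 10.240) = 13.7 km
A–C: √((3.4)² + (1.6)²) = √(11.560 + 2.560) = 3.8 km
A–D: √((-16.4)² + (19.1)²) = √(268.960 + 364.810) = 25.2 km
A–E: √((-13.0)² + (-8.5)²) = √(169.000 + 72.250) = 15.5 km
B–C: √((16.7)² + (-1.6)²) = √(278.890 + 2.560) = 16.8 km
B–D: √((-3.1)² + (15.9)²) = √(9.610 + 252.810) = 16.2 km
B–E: √((0.3)² + (-11.7)²) = √(0.090 + 136.890) = 11.7 km
C–D: √((-19.8)² + (17.5)²) = √(392.040 + 306.250) = 26.4 km
C–E: √((-16.4)² + (-10.1)²) = √(268.960 + 102.010) = 19.3 km
D–E: √((3.4)² + (-27.6)²) = √(11.560 + 761.760) = 27.8 km
Closest pair: A–C at 3.8 km.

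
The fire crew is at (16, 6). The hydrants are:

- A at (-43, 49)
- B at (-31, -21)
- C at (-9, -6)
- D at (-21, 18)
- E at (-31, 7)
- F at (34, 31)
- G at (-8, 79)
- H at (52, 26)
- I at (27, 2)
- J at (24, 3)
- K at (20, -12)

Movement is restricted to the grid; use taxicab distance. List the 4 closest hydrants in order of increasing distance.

J, I, K, C

Distances from (16, 6):
A: |-59| + |43| = 59 + 43 = 102
B: |-47| + |-27| = 47 + 27 = 74
C: |-25| + |-12| = 25 + 12 = 37
D: |-37| + |12| = 37 + 12 = 49
E: |-47| + |1| = 47 + 1 = 48
F: |18| + |25| = 18 + 25 = 43
G: |-24| + |73| = 24 + 73 = 97
H: |36| + |20| = 36 + 20 = 56
I: |11| + |-4| = 11 + 4 = 15
J: |8| + |-3| = 8 + 3 = 11
K: |4| + |-18| = 4 + 18 = 22
Sorted: J (11) < I (15) < K (22) < C (37) < F (43) < E (48) < …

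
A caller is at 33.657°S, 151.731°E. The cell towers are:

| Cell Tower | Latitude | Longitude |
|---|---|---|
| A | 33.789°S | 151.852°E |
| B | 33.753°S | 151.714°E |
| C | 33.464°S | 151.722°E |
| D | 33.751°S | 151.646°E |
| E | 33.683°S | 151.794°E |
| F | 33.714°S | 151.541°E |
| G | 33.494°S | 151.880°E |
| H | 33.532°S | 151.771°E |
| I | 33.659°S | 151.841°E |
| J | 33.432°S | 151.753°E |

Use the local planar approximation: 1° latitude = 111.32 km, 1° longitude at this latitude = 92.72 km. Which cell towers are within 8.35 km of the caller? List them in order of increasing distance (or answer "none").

E

Distances from 33.657°S, 151.731°E:
A: 18.488 km
B: 10.802 km
C: 21.501 km
D: 13.100 km
E: 6.519 km
F: 18.725 km
G: 22.806 km
H: 14.401 km
I: 10.202 km
J: 25.130 km
Threshold 8.35 km: E (6.519 km) is within range.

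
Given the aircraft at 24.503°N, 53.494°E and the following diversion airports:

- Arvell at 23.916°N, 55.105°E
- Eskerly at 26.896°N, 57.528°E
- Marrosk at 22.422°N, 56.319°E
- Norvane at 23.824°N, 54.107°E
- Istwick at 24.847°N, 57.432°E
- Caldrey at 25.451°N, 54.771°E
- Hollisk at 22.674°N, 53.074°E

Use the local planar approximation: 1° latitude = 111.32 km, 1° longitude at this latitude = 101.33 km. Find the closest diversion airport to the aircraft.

Norvane

Distances from 24.503°N, 53.494°E:
Arvell: 175.835 km
Eskerly: 487.906 km
Marrosk: 368.250 km
Norvane: 97.835 km
Istwick: 400.871 km
Caldrey: 166.975 km
Hollisk: 208.005 km
Minimum: Norvane at 97.835 km.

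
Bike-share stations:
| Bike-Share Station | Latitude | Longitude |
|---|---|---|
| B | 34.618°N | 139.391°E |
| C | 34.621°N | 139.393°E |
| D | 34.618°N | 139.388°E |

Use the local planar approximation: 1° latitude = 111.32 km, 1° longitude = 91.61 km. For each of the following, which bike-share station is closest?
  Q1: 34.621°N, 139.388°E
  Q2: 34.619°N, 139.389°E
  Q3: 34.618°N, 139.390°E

Q1→D; Q2→D; Q3→B

Q1 at 34.621°N, 139.388°E:
  B: 0.432505 km
  C: 0.458050 km
  D: 0.333960 km
  → nearest: D (0.333960 km)
Q2 at 34.619°N, 139.389°E:
  B: 0.214387 km
  C: 0.428774 km
  D: 0.144168 km
  → nearest: D (0.144168 km)
Q3 at 34.618°N, 139.390°E:
  B: 0.091610 km
  C: 0.432505 km
  D: 0.183220 km
  → nearest: B (0.091610 km)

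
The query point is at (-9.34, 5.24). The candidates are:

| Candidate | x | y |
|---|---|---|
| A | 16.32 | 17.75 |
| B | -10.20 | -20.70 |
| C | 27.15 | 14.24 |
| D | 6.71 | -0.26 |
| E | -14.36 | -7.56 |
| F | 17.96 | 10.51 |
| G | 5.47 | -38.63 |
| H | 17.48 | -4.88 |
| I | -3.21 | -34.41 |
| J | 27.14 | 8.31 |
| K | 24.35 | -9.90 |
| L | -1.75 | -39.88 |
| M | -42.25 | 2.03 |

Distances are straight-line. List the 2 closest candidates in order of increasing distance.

E, D

Distances from (-9.34, 5.24):
A: √((25.66)² + (12.51)²) = √(658.4356 + 156.5001) = 28.55
B: √((-0.86)² + (-25.94)²) = √(0.7396 + 672.8836) = 25.95
C: √((36.49)² + (9.00)²) = √(1331.5201 + 81.0000) = 37.58
D: √((16.05)² + (-5.50)²) = √(257.6025 + 30.2500) = 16.97
E: √((-5.02)² + (-12.80)²) = √(25.2004 + 163.8400) = 13.75
F: √((27.30)² + (5.27)²) = √(745.2900 + 27.7729) = 27.80
G: √((14.81)² + (-43.87)²) = √(219.3361 + 1924.5769) = 46.30
H: √((26.82)² + (-10.12)²) = √(719.3124 + 102.4144) = 28.67
I: √((6.13)² + (-39.65)²) = √(37.5769 + 1572.1225) = 40.12
J: √((36.48)² + (3.07)²) = √(1330.7904 + 9.4249) = 36.61
K: √((33.69)² + (-15.14)²) = √(1135.0161 + 229.2196) = 36.94
L: √((7.59)² + (-45.12)²) = √(57.6081 + 2035.8144) = 45.75
M: √((-32.91)² + (-3.21)²) = √(1083.0681 + 10.3041) = 33.07
Sorted: E (13.75) < D (16.97) < B (25.95) < F (27.80) < …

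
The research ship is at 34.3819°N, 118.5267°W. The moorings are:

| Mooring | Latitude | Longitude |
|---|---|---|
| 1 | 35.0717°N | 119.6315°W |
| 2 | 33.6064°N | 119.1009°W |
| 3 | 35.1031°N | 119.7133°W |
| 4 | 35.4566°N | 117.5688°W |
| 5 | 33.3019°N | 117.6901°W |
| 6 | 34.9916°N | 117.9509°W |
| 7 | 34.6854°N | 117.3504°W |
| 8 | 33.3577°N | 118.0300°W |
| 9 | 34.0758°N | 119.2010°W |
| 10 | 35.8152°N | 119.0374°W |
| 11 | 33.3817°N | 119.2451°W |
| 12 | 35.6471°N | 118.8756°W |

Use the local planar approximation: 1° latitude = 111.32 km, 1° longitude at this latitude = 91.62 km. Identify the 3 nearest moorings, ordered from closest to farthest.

9, 6, 2

Distances from 34.3819°N, 118.5267°W:
1: √((0.6898·111.32)² + (-1.1048·91.62)²) = √(5896.479261 + 10245.847937) = 127.0525 km
2: √((-0.7755·111.32)² + (-0.5742·91.62)²) = √(7452.637537 + 2767.623128) = 101.0953 km
3: √((0.7212·111.32)² + (-1.1866·91.62)²) = √(6445.518087 + 11819.232146) = 135.1471 km
4: √((1.0747·111.32)² + (0.9579·91.62)²) = √(14312.677744 + 7702.308713) = 148.3745 km
5: √((-1.0800·111.32)² + (0.8366·91.62)²) = √(14454.194895 + 5875.113964) = 142.5809 km
6: √((0.6097·111.32)² + (0.5758·91.62)²) = √(4606.581778 + 2783.068501) = 85.9631 km
7: √((0.3035·111.32)² + (1.1763·91.62)²) = √(1141.468119 + 11614.934604) = 112.9442 km
8: √((-1.0242·111.32)² + (0.4967·91.62)²) = √(12999.179426 + 2070.946573) = 122.7604 km
9: √((-0.3061·111.32)² + (-0.6743·91.62)²) = √(1161.109169 + 3816.690063) = 70.5535 km
10: √((1.4333·111.32)² + (-0.5107·91.62)²) = √(25457.783984 + 2189.335356) = 166.2742 km
11: √((-1.0002·111.32)² + (-0.7184·91.62)²) = √(12397.099753 + 4332.247125) = 129.3420 km
12: √((1.2652·111.32)² + (-0.3489·91.62)²) = √(19836.486992 + 1021.839093) = 144.4241 km
Sorted: 9 (70.5535 km) < 6 (85.9631 km) < 2 (101.0953 km) < 7 (112.9442 km) < 8 (122.7604 km) < …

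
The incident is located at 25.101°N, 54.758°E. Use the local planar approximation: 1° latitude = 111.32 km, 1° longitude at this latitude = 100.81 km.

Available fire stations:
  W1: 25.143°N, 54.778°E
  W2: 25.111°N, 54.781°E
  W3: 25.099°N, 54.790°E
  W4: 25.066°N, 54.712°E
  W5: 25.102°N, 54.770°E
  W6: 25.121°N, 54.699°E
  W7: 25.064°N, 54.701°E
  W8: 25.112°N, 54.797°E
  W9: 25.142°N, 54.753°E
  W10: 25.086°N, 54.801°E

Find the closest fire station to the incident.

Distances from 25.101°N, 54.758°E:
W1: 5.092 km
W2: 2.572 km
W3: 3.234 km
W4: 6.057 km
W5: 1.215 km
W6: 6.351 km
W7: 7.070 km
W8: 4.118 km
W9: 4.592 km
W10: 4.645 km
Minimum: W5 at 1.215 km.

W5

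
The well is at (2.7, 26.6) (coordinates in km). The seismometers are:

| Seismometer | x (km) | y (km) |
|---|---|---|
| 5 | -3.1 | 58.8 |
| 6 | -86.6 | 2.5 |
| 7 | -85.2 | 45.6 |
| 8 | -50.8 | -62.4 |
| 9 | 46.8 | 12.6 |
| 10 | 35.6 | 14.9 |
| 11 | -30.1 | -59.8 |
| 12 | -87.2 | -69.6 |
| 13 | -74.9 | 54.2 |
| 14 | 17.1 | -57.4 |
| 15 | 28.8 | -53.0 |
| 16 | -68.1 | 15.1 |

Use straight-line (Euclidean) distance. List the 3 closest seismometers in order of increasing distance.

5, 10, 9

Distances from (2.7, 26.6):
5: √((-5.8)² + (32.2)²) = √(33.640 + 1036.840) = 32.7 km
6: √((-89.3)² + (-24.1)²) = √(7974.490 + 580.810) = 92.5 km
7: √((-87.9)² + (19.0)²) = √(7726.410 + 361.000) = 89.9 km
8: √((-53.5)² + (-89.0)²) = √(2862.250 + 7921.000) = 103.8 km
9: √((44.1)² + (-14.0)²) = √(1944.810 + 196.000) = 46.3 km
10: √((32.9)² + (-11.7)²) = √(1082.410 + 136.890) = 34.9 km
11: √((-32.8)² + (-86.4)²) = √(1075.840 + 7464.960) = 92.4 km
12: √((-89.9)² + (-96.2)²) = √(8082.010 + 9254.440) = 131.7 km
13: √((-77.6)² + (27.6)²) = √(6021.760 + 761.760) = 82.4 km
14: √((14.4)² + (-84.0)²) = √(207.360 + 7056.000) = 85.2 km
15: √((26.1)² + (-79.6)²) = √(681.210 + 6336.160) = 83.8 km
16: √((-70.8)² + (-11.5)²) = √(5012.640 + 132.250) = 71.7 km
Sorted: 5 (32.7 km) < 10 (34.9 km) < 9 (46.3 km) < 16 (71.7 km) < 13 (82.4 km) < …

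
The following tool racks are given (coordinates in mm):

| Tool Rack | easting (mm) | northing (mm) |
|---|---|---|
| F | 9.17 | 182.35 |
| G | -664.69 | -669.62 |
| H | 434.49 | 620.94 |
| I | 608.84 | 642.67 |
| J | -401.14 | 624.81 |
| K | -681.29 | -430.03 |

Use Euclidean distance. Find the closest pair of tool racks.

H and I

Pairwise distances:
F–G: √((-673.86)² + (-851.97)²) = √(454087.2996 + 725852.8809) = 1086.25 mm
F–H: √((425.32)² + (438.59)²) = √(180897.1024 + 192361.1881) = 610.95 mm
F–I: √((599.67)² + (460.32)²) = √(359604.1089 + 211894.5024) = 755.98 mm
F–J: √((-410.31)² + (442.46)²) = √(168354.2961 + 195770.8516) = 603.43 mm
F–K: √((-690.46)² + (-612.38)²) = √(476735.0116 + 375009.2644) = 922.90 mm
G–H: √((1099.18)² + (1290.56)²) = √(1208196.6724 + 1665545.1136) = 1695.21 mm
G–I: √((1273.53)² + (1312.29)²) = √(1621878.6609 + 1722105.0441) = 1828.66 mm
G–J: √((263.55)² + (1294.43)²) = √(69458.6025 + 1675549.0249) = 1320.99 mm
G–K: √((-16.60)² + (239.59)²) = √(275.5600 + 57403.3681) = 240.16 mm
H–I: √((174.35)² + (21.73)²) = √(30397.9225 + 472.1929) = 175.70 mm
H–J: √((-835.63)² + (3.87)²) = √(698277.4969 + 14.9769) = 835.64 mm
H–K: √((-1115.78)² + (-1050.97)²) = √(1244965.0084 + 1104537.9409) = 1532.81 mm
I–J: √((-1009.98)² + (-17.86)²) = √(1020059.6004 + 318.9796) = 1010.14 mm
I–K: √((-1290.13)² + (-1072.70)²) = √(1664435.4169 + 1150685.2900) = 1677.83 mm
J–K: √((-280.15)² + (-1054.84)²) = √(78484.0225 + 1112687.4256) = 1091.41 mm
Closest pair: H–I at 175.70 mm.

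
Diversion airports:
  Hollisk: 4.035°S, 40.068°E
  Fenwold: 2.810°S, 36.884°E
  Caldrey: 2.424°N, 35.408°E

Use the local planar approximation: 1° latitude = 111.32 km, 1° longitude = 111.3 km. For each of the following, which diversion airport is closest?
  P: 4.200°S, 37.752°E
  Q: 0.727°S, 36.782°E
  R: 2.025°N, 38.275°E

P→Fenwold; Q→Fenwold; R→Caldrey

P at 4.200°S, 37.752°E:
  Hollisk: √((0.165·111.32)² + (2.316·111.3)²) = √(337.37608 + 66445.78533) = 258.424 km
  Fenwold: √((1.390·111.32)² + (-0.868·111.3)²) = √(23942.85833 + 9333.18295) = 182.417 km
  Caldrey: √((6.624·111.32)² + (-2.344·111.3)²) = √(543734.69153 + 68062.13112) = 782.174 km
  → nearest: Fenwold (182.417 km)
Q at 0.727°S, 36.782°E:
  Hollisk: √((-3.308·111.32)² + (3.286·111.3)²) = √(135605.52895 + 133759.74953) = 519.004 km
  Fenwold: √((-2.083·111.32)² + (0.102·111.3)²) = √(53768.13035 + 128.88153) = 232.157 km
  Caldrey: √((3.151·111.32)² + (-1.374·111.3)²) = √(123039.11585 + 23386.42265) = 382.656 km
  → nearest: Fenwold (232.157 km)
R at 2.025°N, 38.275°E:
  Hollisk: √((-6.060·111.32)² + (1.793·111.3)²) = √(455084.08064 + 39824.55281) = 703.497 km
  Fenwold: √((-4.835·111.32)² + (-1.391·111.3)²) = √(289693.90112 + 23968.70601) = 560.056 km
  Caldrey: √((0.399·111.32)² + (-2.867·111.3)²) = √(1972.84146 + 101822.95923) = 322.174 km
  → nearest: Caldrey (322.174 km)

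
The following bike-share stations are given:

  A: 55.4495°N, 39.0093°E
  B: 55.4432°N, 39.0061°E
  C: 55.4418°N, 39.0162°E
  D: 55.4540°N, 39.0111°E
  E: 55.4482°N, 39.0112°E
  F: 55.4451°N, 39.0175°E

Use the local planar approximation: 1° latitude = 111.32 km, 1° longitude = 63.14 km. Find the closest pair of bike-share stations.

Pairwise distances:
A–B: √((-0.0063·111.32)² + (-0.0032·63.14)²) = √(0.491844 + 0.040823) = 0.7298 km
A–C: √((-0.0077·111.32)² + (0.0069·63.14)²) = √(0.734730 + 0.189805) = 0.9615 km
A–D: √((0.0045·111.32)² + (0.0018·63.14)²) = √(0.250941 + 0.012917) = 0.5137 km
A–E: √((-0.0013·111.32)² + (0.0019·63.14)²) = √(0.020943 + 0.014392) = 0.1880 km
A–F: √((-0.0044·111.32)² + (0.0082·63.14)²) = √(0.239912 + 0.268063) = 0.7127 km
B–C: √((-0.0014·111.32)² + (0.0101·63.14)²) = √(0.024289 + 0.406679) = 0.6565 km
B–D: √((0.0108·111.32)² + (0.0050·63.14)²) = √(1.445419 + 0.099666) = 1.2430 km
B–E: √((0.0050·111.32)² + (0.0051·63.14)²) = √(0.309804 + 0.103693) = 0.6430 km
B–F: √((0.0019·111.32)² + (0.0114·63.14)²) = √(0.044736 + 0.518106) = 0.7502 km
C–D: √((0.0122·111.32)² + (-0.0051·63.14)²) = √(1.844446 + 0.103693) = 1.3958 km
C–E: √((0.0064·111.32)² + (-0.0050·63.14)²) = √(0.507582 + 0.099666) = 0.7793 km
C–F: √((0.0033·111.32)² + (0.0013·63.14)²) = √(0.134950 + 0.006737) = 0.3764 km
D–E: √((-0.0058·111.32)² + (0.0001·63.14)²) = √(0.416872 + 0.000040) = 0.6457 km
D–F: √((-0.0089·111.32)² + (0.0064·63.14)²) = √(0.981582 + 0.163294) = 1.0700 km
E–F: √((-0.0031·111.32)² + (0.0063·63.14)²) = √(0.119088 + 0.158231) = 0.5266 km
Closest pair: A–E at 0.1880 km.

A and E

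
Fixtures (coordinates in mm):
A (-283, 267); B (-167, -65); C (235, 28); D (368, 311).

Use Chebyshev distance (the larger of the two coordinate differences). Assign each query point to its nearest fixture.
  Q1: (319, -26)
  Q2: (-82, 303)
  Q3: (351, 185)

Q1 at (319, -26):
  A: max(|-602|, |293|) = 602 mm
  B: max(|-486|, |-39|) = 486 mm
  C: max(|-84|, |54|) = 84 mm
  D: max(|49|, |337|) = 337 mm
  → nearest: C (84 mm)
Q2 at (-82, 303):
  A: max(|-201|, |-36|) = 201 mm
  B: max(|-85|, |-368|) = 368 mm
  C: max(|317|, |-275|) = 317 mm
  D: max(|450|, |8|) = 450 mm
  → nearest: A (201 mm)
Q3 at (351, 185):
  A: max(|-634|, |82|) = 634 mm
  B: max(|-518|, |-250|) = 518 mm
  C: max(|-116|, |-157|) = 157 mm
  D: max(|17|, |126|) = 126 mm
  → nearest: D (126 mm)

Q1→C; Q2→A; Q3→D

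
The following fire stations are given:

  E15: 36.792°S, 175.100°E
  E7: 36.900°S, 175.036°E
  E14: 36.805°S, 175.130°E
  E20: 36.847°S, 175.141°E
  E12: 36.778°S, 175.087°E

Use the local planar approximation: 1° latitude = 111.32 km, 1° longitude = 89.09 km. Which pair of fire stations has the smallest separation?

E15 and E12

Pairwise distances:
E15–E7: √((-0.108·111.32)² + (-0.064·89.09)²) = √(144.54195 + 32.51007) = 13.306 km
E15–E14: √((-0.013·111.32)² + (0.030·89.09)²) = √(2.09427 + 7.14333) = 3.039 km
E15–E20: √((-0.055·111.32)² + (0.041·89.09)²) = √(37.48623 + 13.34214) = 7.129 km
E15–E12: √((0.014·111.32)² + (-0.013·89.09)²) = √(2.42886 + 1.34136) = 1.942 km
E7–E14: √((0.095·111.32)² + (0.094·89.09)²) = √(111.83909 + 70.13158) = 13.490 km
E7–E20: √((0.053·111.32)² + (0.105·89.09)²) = √(34.80953 + 87.50573) = 11.060 km
E7–E12: √((0.122·111.32)² + (0.051·89.09)²) = √(184.44465 + 20.64421) = 14.321 km
E14–E20: √((-0.042·111.32)² + (0.011·89.09)²) = √(21.85974 + 0.96038) = 4.777 km
E14–E12: √((0.027·111.32)² + (-0.043·89.09)²) = √(9.03387 + 14.67556) = 4.869 km
E20–E12: √((0.069·111.32)² + (-0.054·89.09)²) = √(58.99899 + 23.14437) = 9.063 km
Closest pair: E15–E12 at 1.942 km.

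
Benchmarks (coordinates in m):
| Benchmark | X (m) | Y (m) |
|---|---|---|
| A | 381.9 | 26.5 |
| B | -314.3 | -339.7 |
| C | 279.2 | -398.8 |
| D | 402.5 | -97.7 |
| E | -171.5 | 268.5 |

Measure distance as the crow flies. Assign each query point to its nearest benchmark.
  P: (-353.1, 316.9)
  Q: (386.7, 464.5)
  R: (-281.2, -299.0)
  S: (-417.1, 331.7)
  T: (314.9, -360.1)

P→E; Q→A; R→B; S→E; T→C

P at (-353.1, 316.9):
  A: 790.3 m
  B: 657.7 m
  C: 955.0 m
  D: 861.9 m
  E: 187.9 m
  → nearest: E (187.9 m)
Q at (386.7, 464.5):
  A: 438.0 m
  B: 1066.8 m
  C: 870.0 m
  D: 562.4 m
  E: 591.6 m
  → nearest: A (438.0 m)
R at (-281.2, -299.0):
  A: 738.7 m
  B: 52.5 m
  C: 569.2 m
  D: 712.7 m
  E: 578.0 m
  → nearest: B (52.5 m)
S at (-417.1, 331.7):
  A: 855.3 m
  B: 679.2 m
  C: 1009.2 m
  D: 925.3 m
  E: 253.6 m
  → nearest: E (253.6 m)
T at (314.9, -360.1):
  A: 392.4 m
  B: 629.5 m
  C: 52.7 m
  D: 276.6 m
  E: 794.8 m
  → nearest: C (52.7 m)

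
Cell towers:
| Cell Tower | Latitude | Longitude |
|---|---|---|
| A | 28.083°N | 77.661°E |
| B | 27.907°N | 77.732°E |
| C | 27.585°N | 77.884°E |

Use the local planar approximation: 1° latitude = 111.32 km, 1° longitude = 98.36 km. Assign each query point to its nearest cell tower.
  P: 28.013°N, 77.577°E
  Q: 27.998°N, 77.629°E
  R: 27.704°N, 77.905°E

P→A; Q→A; R→C

P at 28.013°N, 77.577°E:
  A: √((0.070·111.32)² + (0.084·98.36)²) = √(60.72150 + 68.26461) = 11.357 km
  B: √((-0.106·111.32)² + (0.155·98.36)²) = √(139.23811 + 232.43442) = 19.279 km
  C: √((-0.428·111.32)² + (0.307·98.36)²) = √(2270.04221 + 911.82982) = 56.408 km
  → nearest: A (11.357 km)
Q at 27.998°N, 77.629°E:
  A: √((0.085·111.32)² + (0.032·98.36)²) = √(89.53323 + 9.90688) = 9.972 km
  B: √((-0.091·111.32)² + (0.103·98.36)²) = √(102.61933 + 102.63878) = 14.327 km
  C: √((-0.413·111.32)² + (0.255·98.36)²) = √(2113.71534 + 629.09669) = 52.372 km
  → nearest: A (9.972 km)
R at 27.704°N, 77.905°E:
  A: √((0.379·111.32)² + (-0.244·98.36)²) = √(1780.01973 + 575.99232) = 48.539 km
  B: √((0.203·111.32)² + (-0.173·98.36)²) = √(510.66780 + 289.55379) = 28.288 km
  C: √((-0.119·111.32)² + (-0.021·98.36)²) = √(175.48513 + 4.26654) = 13.407 km
  → nearest: C (13.407 km)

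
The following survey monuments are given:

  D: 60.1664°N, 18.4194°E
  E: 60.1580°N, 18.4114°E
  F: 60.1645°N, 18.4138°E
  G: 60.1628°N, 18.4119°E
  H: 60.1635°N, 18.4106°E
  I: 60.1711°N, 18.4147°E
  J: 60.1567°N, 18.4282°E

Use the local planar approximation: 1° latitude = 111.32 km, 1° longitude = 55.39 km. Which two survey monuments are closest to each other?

G and H

Pairwise distances:
D–E: √((-0.0084·111.32)² + (-0.0080·55.39)²) = √(0.874390 + 0.196355) = 1.0348 km
D–F: √((-0.0019·111.32)² + (-0.0056·55.39)²) = √(0.044736 + 0.096214) = 0.3754 km
D–G: √((-0.0036·111.32)² + (-0.0075·55.39)²) = √(0.160602 + 0.172578) = 0.5772 km
D–H: √((-0.0029·111.32)² + (-0.0088·55.39)²) = √(0.104218 + 0.237590) = 0.5846 km
D–I: √((0.0047·111.32)² + (-0.0047·55.39)²) = √(0.273742 + 0.067773) = 0.5844 km
D–J: √((-0.0097·111.32)² + (0.0088·55.39)²) = √(1.165977 + 0.237590) = 1.1847 km
E–F: √((0.0065·111.32)² + (0.0024·55.39)²) = √(0.523568 + 0.017672) = 0.7357 km
E–G: √((0.0048·111.32)² + (0.0005·55.39)²) = √(0.285515 + 0.000767) = 0.5351 km
E–H: √((0.0055·111.32)² + (-0.0008·55.39)²) = √(0.374862 + 0.001964) = 0.6139 km
E–I: √((0.0131·111.32)² + (0.0033·55.39)²) = √(2.126616 + 0.033411) = 1.4697 km
E–J: √((-0.0013·111.32)² + (0.0168·55.39)²) = √(0.020943 + 0.865927) = 0.9417 km
F–G: √((-0.0017·111.32)² + (-0.0019·55.39)²) = √(0.035813 + 0.011076) = 0.2165 km
F–H: √((-0.0010·111.32)² + (-0.0032·55.39)²) = √(0.012392 + 0.031417) = 0.2093 km
F–I: √((0.0066·111.32)² + (0.0009·55.39)²) = √(0.539802 + 0.002485) = 0.7364 km
F–J: √((-0.0078·111.32)² + (0.0144·55.39)²) = √(0.753938 + 0.636191) = 1.1790 km
G–H: √((0.0007·111.32)² + (-0.0013·55.39)²) = √(0.006072 + 0.005185) = 0.1061 km
G–I: √((0.0083·111.32)² + (0.0028·55.39)²) = √(0.853695 + 0.024054) = 0.9369 km
G–J: √((-0.0061·111.32)² + (0.0163·55.39)²) = √(0.461112 + 0.815151) = 1.1297 km
H–I: √((0.0076·111.32)² + (0.0041·55.39)²) = √(0.715770 + 0.051574) = 0.8760 km
H–J: √((-0.0068·111.32)² + (0.0176·55.39)²) = √(0.573013 + 0.950360) = 1.2342 km
I–J: √((-0.0144·111.32)² + (0.0135·55.39)²) = √(2.569635 + 0.559152) = 1.7688 km
Closest pair: G–H at 0.1061 km.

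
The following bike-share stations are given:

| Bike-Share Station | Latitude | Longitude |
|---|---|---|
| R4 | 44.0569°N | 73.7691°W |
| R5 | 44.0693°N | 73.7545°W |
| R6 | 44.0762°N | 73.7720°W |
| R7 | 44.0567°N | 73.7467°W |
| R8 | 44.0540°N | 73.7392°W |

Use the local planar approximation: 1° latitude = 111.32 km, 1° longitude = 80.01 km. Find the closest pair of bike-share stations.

R7 and R8

Pairwise distances:
R7–R8: 0.6711 km
R5–R7: 1.5352 km
R5–R6: 1.5970 km
R4–R7: 1.7924 km
R4–R5: 1.8083 km
R5–R8: 2.0975 km
R4–R6: 2.1610 km
R4–R8: 2.4140 km
R6–R7: 2.9681 km
R6–R8: 3.6048 km
Closest pair: R7–R8 at 0.6711 km.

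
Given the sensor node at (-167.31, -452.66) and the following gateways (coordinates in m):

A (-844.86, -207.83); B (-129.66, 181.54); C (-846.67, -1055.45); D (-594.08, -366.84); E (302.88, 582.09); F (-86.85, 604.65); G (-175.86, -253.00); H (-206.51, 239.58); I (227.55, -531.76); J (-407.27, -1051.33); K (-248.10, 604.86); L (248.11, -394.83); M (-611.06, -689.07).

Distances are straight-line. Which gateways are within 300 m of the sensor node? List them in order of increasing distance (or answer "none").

G

Distances from (-167.31, -452.66):
A: 720.43 m
B: 635.32 m
C: 908.23 m
D: 435.31 m
E: 1136.57 m
F: 1060.37 m
G: 199.84 m
H: 693.35 m
I: 402.70 m
J: 644.97 m
K: 1060.60 m
L: 419.43 m
M: 502.80 m
Threshold 300 m: G (199.84 m) is within range.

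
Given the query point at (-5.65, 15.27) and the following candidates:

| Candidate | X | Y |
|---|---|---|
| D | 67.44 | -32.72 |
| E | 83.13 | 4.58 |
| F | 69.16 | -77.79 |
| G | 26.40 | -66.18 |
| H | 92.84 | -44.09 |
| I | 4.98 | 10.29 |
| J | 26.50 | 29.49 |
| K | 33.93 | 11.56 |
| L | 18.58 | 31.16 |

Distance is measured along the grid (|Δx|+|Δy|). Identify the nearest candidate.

I

Distances from (-5.65, 15.27):
D: 121.08
E: 99.47
F: 167.87
G: 113.50
H: 157.85
I: 15.61
J: 46.37
K: 43.29
L: 40.12
Minimum: I at 15.61.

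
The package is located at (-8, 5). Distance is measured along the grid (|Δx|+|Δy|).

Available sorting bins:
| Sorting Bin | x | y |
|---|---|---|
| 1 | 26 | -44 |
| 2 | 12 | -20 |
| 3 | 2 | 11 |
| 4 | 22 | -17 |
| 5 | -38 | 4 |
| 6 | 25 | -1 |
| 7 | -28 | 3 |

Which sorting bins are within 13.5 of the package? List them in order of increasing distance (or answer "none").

none

Distances from (-8, 5):
1: |34| + |-49| = 34 + 49 = 83
2: |20| + |-25| = 20 + 25 = 45
3: |10| + |6| = 10 + 6 = 16
4: |30| + |-22| = 30 + 22 = 52
5: |-30| + |-1| = 30 + 1 = 31
6: |33| + |-6| = 33 + 6 = 39
7: |-20| + |-2| = 20 + 2 = 22
Threshold 13.5: none within range.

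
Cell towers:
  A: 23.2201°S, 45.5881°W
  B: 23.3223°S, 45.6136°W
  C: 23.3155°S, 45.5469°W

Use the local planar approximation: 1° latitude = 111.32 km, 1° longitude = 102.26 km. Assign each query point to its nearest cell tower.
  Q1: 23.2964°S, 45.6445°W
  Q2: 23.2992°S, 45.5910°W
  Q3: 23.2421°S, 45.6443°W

Q1 at 23.2964°S, 45.6445°W:
  A: 10.2668 km
  B: 4.2775 km
  C: 10.2045 km
  → nearest: B (4.2775 km)
Q2 at 23.2992°S, 45.5910°W:
  A: 8.8104 km
  B: 3.4574 km
  C: 4.8610 km
  → nearest: B (3.4574 km)
Q3 at 23.2421°S, 45.6443°W:
  A: 6.2471 km
  B: 9.4637 km
  C: 12.8828 km
  → nearest: A (6.2471 km)

Q1→B; Q2→B; Q3→A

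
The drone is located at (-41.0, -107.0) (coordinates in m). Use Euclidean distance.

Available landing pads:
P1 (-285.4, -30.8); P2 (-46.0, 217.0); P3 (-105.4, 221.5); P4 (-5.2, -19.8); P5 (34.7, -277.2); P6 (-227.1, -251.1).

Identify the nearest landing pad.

P4

Distances from (-41.0, -107.0):
P1: √((-244.4)² + (76.2)²) = √(59731.360 + 5806.440) = 256.0 m
P2: √((-5.0)² + (324.0)²) = √(25.000 + 104976.000) = 324.0 m
P3: √((-64.4)² + (328.5)²) = √(4147.360 + 107912.250) = 334.8 m
P4: √((35.8)² + (87.2)²) = √(1281.640 + 7603.840) = 94.3 m
P5: √((75.7)² + (-170.2)²) = √(5730.490 + 28968.040) = 186.3 m
P6: √((-186.1)² + (-144.1)²) = √(34633.210 + 20764.810) = 235.4 m
Minimum: P4 at 94.3 m.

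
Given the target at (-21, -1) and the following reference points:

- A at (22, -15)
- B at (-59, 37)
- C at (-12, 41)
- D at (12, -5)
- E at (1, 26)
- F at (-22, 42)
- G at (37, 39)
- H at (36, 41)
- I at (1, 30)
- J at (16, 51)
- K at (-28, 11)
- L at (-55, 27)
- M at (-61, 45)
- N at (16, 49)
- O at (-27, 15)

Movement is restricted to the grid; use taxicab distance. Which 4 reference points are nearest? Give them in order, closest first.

Distances from (-21, -1):
A: |43| + |-14| = 43 + 14 = 57
B: |-38| + |38| = 38 + 38 = 76
C: |9| + |42| = 9 + 42 = 51
D: |33| + |-4| = 33 + 4 = 37
E: |22| + |27| = 22 + 27 = 49
F: |-1| + |43| = 1 + 43 = 44
G: |58| + |40| = 58 + 40 = 98
H: |57| + |42| = 57 + 42 = 99
I: |22| + |31| = 22 + 31 = 53
J: |37| + |52| = 37 + 52 = 89
K: |-7| + |12| = 7 + 12 = 19
L: |-34| + |28| = 34 + 28 = 62
M: |-40| + |46| = 40 + 46 = 86
N: |37| + |50| = 37 + 50 = 87
O: |-6| + |16| = 6 + 16 = 22
Sorted: K (19) < O (22) < D (37) < F (44) < E (49) < C (51) < …

K, O, D, F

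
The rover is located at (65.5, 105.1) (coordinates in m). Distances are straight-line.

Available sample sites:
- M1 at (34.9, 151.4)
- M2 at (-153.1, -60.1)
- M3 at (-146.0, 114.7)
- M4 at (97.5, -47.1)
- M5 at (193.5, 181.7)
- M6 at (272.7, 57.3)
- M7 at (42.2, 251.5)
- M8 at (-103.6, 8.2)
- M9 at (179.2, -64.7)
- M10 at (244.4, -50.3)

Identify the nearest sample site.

Distances from (65.5, 105.1):
M1: √((-30.6)² + (46.3)²) = √(936.360 + 2143.690) = 55.5 m
M2: √((-218.6)² + (-165.2)²) = √(47785.960 + 27291.040) = 274.0 m
M3: √((-211.5)² + (9.6)²) = √(44732.250 + 92.160) = 211.7 m
M4: √((32.0)² + (-152.2)²) = √(1024.000 + 23164.840) = 155.5 m
M5: √((128.0)² + (76.6)²) = √(16384.000 + 5867.560) = 149.2 m
M6: √((207.2)² + (-47.8)²) = √(42931.840 + 2284.840) = 212.6 m
M7: √((-23.3)² + (146.4)²) = √(542.890 + 21432.960) = 148.2 m
M8: √((-169.1)² + (-96.9)²) = √(28594.810 + 9389.610) = 194.9 m
M9: √((113.7)² + (-169.8)²) = √(12927.690 + 28832.040) = 204.4 m
M10: √((178.9)² + (-155.4)²) = √(32005.210 + 24149.160) = 237.0 m
Minimum: M1 at 55.5 m.

M1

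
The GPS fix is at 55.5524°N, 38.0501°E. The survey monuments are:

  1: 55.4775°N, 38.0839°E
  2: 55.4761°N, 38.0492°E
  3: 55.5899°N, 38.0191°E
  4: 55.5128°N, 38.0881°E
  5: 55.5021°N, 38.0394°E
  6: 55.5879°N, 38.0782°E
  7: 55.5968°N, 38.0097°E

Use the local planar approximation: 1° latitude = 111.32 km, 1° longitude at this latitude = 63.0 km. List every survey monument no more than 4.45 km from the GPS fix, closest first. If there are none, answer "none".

6

Distances from 55.5524°N, 38.0501°E:
1: 8.6055 km
2: 8.4939 km
3: 4.6088 km
4: 5.0164 km
5: 5.6398 km
6: 4.3303 km
7: 5.5594 km
Threshold 4.45 km: 6 (4.3303 km) is within range.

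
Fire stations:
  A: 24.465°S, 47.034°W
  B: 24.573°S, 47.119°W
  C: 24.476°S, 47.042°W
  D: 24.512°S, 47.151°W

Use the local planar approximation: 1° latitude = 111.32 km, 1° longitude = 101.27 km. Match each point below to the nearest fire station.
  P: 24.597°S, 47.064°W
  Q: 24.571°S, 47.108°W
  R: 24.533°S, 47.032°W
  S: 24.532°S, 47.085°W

P→B; Q→B; R→C; S→B

P at 24.597°S, 47.064°W:
  A: 15.005 km
  B: 6.177 km
  C: 13.653 km
  D: 12.929 km
  → nearest: B (6.177 km)
Q at 24.571°S, 47.108°W:
  A: 13.978 km
  B: 1.136 km
  C: 12.510 km
  D: 7.880 km
  → nearest: B (1.136 km)
R at 24.533°S, 47.032°W:
  A: 7.572 km
  B: 9.872 km
  C: 6.426 km
  D: 12.276 km
  → nearest: C (6.426 km)
S at 24.532°S, 47.085°W:
  A: 9.072 km
  B: 5.717 km
  C: 7.604 km
  D: 7.045 km
  → nearest: B (5.717 km)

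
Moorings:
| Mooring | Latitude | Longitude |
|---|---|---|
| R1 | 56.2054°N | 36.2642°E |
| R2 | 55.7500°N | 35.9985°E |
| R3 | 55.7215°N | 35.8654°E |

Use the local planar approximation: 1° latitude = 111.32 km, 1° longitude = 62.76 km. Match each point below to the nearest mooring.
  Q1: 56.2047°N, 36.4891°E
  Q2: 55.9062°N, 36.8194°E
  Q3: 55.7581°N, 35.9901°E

Q1 at 56.2047°N, 36.4891°E:
  R1: 14.1149 km
  R2: 59.2463 km
  R3: 66.5248 km
  → nearest: R1 (14.1149 km)
Q2 at 55.9062°N, 36.8194°E:
  R1: 48.2025 km
  R2: 54.3749 km
  R3: 63.3050 km
  → nearest: R1 (48.2025 km)
Q3 at 55.7581°N, 35.9901°E:
  R1: 52.6812 km
  R2: 1.0445 km
  R3: 8.8232 km
  → nearest: R2 (1.0445 km)

Q1→R1; Q2→R1; Q3→R2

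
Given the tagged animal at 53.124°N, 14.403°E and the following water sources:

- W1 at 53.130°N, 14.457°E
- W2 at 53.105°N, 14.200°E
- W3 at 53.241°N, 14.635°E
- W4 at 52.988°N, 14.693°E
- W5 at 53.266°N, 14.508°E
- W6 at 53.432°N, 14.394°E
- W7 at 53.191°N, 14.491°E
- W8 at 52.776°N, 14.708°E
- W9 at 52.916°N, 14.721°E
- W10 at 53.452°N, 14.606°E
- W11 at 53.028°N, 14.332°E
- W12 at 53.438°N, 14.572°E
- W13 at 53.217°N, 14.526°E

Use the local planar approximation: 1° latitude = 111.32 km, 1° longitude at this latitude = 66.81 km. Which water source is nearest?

Distances from 53.124°N, 14.403°E:
W1: √((0.006·111.32)² + (0.054·66.81)²) = √(0.44612 + 13.01579) = 3.669 km
W2: √((-0.019·111.32)² + (-0.203·66.81)²) = √(4.47356 + 183.93951) = 13.726 km
W3: √((0.117·111.32)² + (0.232·66.81)²) = √(169.63604 + 240.24752) = 20.246 km
W4: √((-0.136·111.32)² + (0.290·66.81)²) = √(229.20507 + 375.38675) = 24.588 km
W5: √((0.142·111.32)² + (0.105·66.81)²) = √(249.87516 + 49.21093) = 17.294 km
W6: √((0.308·111.32)² + (-0.009·66.81)²) = √(1175.56820 + 0.36155) = 34.292 km
W7: √((0.067·111.32)² + (0.088·66.81)²) = √(55.62833 + 34.56593) = 9.497 km
W8: √((-0.348·111.32)² + (0.305·66.81)²) = √(1500.73801 + 415.22417) = 43.772 km
W9: √((-0.208·111.32)² + (0.318·66.81)²) = √(536.13365 + 451.37467) = 31.425 km
W10: √((0.328·111.32)² + (0.203·66.81)²) = √(1333.19625 + 183.93951) = 38.950 km
W11: √((-0.096·111.32)² + (-0.071·66.81)²) = √(114.20598 + 22.50089) = 11.692 km
W12: √((0.314·111.32)² + (0.169·66.81)²) = √(1221.81567 + 127.48420) = 36.733 km
W13: √((0.093·111.32)² + (0.123·66.81)²) = √(107.17964 + 67.52944) = 13.218 km
Minimum: W1 at 3.669 km.

W1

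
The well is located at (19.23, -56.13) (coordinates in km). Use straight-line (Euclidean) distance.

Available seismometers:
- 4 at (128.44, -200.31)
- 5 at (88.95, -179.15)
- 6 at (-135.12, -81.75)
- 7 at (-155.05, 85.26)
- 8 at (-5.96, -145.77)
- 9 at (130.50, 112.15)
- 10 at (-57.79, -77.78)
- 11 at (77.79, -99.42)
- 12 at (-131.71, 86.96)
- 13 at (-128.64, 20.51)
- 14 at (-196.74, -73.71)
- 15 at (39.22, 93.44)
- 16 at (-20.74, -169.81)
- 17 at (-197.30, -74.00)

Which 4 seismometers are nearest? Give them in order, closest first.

Distances from (19.23, -56.13):
4: 180.87 km
5: 141.40 km
6: 156.46 km
7: 224.42 km
8: 93.11 km
9: 201.74 km
10: 80.01 km
11: 72.82 km
12: 207.98 km
13: 166.55 km
14: 216.68 km
15: 150.90 km
16: 120.50 km
17: 217.27 km
Sorted: 11 (72.82 km) < 10 (80.01 km) < 8 (93.11 km) < 16 (120.50 km) < 5 (141.40 km) < 15 (150.90 km) < …

11, 10, 8, 16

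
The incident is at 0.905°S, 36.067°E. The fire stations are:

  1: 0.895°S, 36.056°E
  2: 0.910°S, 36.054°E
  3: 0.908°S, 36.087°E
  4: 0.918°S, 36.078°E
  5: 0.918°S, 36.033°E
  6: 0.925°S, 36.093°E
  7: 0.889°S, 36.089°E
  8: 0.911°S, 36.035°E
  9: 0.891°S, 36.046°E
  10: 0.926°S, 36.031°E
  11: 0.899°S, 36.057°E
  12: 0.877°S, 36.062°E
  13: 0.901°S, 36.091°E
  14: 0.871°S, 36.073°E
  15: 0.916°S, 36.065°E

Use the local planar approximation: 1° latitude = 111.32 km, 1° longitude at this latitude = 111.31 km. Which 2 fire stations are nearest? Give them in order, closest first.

Distances from 0.905°S, 36.067°E:
1: 1.655 km
2: 1.550 km
3: 2.251 km
4: 1.896 km
5: 4.052 km
6: 3.651 km
7: 3.028 km
8: 3.624 km
9: 2.809 km
10: 4.639 km
11: 1.298 km
12: 3.166 km
13: 2.708 km
14: 3.843 km
15: 1.245 km
Sorted: 15 (1.245 km) < 11 (1.298 km) < 2 (1.550 km) < 1 (1.655 km) < …

15, 11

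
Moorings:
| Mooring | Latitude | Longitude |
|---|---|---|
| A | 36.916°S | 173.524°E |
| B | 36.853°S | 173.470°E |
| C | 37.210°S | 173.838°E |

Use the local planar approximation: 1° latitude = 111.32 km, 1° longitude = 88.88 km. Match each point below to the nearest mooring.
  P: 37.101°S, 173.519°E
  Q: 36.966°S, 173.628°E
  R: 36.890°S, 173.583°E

P at 37.101°S, 173.519°E:
  A: √((0.185·111.32)² + (0.005·88.88)²) = √(424.12107 + 0.19749) = 20.599 km
  B: √((0.248·111.32)² + (-0.049·88.88)²) = √(762.16633 + 18.96707) = 27.949 km
  C: √((-0.109·111.32)² + (0.319·88.88)²) = √(147.23104 + 803.87673) = 30.840 km
  → nearest: A (20.599 km)
Q at 36.966°S, 173.628°E:
  A: √((0.050·111.32)² + (-0.104·88.88)²) = √(30.98036 + 85.44266) = 10.790 km
  B: √((0.113·111.32)² + (-0.158·88.88)²) = √(158.23527 + 197.20697) = 18.853 km
  C: √((-0.244·111.32)² + (0.210·88.88)²) = √(737.77859 + 348.37476) = 32.957 km
  → nearest: A (10.790 km)
R at 36.890°S, 173.583°E:
  A: √((-0.026·111.32)² + (-0.059·88.88)²) = √(8.37709 + 27.49870) = 5.990 km
  B: √((0.037·111.32)² + (-0.113·88.88)²) = √(16.96484 + 100.87069) = 10.855 km
  C: √((-0.320·111.32)² + (0.255·88.88)²) = √(1268.95538 + 513.67503) = 42.221 km
  → nearest: A (5.990 km)

P→A; Q→A; R→A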